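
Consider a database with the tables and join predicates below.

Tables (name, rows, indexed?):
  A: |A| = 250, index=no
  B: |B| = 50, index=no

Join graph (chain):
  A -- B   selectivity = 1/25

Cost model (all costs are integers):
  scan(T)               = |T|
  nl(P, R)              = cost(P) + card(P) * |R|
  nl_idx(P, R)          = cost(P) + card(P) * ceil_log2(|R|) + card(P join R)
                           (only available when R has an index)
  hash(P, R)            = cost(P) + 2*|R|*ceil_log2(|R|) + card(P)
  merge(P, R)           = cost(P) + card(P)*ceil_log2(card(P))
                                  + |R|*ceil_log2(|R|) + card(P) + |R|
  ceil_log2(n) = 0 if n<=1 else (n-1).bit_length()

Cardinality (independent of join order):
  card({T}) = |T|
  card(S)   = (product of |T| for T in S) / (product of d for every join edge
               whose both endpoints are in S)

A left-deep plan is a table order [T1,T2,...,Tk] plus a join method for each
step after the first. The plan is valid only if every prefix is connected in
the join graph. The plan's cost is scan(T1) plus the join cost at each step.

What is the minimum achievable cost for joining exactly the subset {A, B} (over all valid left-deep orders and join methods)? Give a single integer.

Selinger DP over subsets of {A,B}:
  {A}: scan cost=250, card=250
  {B}: scan cost=50, card=50
  {AB}: card=500; try (B,hash)→1100, (A,merge)→2650, (B,merge)→2850, (A,hash)→4100, (A,nl)→12550, (B,nl)→12750; best=1100 via (B,hash)

1100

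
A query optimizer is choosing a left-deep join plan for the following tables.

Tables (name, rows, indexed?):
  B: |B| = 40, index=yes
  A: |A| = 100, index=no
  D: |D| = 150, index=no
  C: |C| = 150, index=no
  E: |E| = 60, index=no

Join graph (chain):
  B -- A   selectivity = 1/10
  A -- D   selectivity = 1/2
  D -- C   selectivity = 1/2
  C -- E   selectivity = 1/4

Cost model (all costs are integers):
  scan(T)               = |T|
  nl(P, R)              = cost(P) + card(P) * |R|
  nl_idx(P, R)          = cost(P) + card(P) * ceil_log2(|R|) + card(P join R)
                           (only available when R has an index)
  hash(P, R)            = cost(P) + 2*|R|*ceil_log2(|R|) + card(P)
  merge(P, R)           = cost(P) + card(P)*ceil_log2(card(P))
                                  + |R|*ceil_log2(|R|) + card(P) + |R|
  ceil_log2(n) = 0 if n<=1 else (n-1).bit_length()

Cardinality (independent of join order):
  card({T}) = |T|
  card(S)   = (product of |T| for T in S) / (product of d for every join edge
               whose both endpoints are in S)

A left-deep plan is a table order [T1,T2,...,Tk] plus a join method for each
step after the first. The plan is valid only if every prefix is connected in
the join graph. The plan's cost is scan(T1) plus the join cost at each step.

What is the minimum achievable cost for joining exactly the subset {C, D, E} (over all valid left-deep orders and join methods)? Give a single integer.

Selinger DP over subsets of {C,D,E}:
  {D}: scan cost=150, card=150
  {C}: scan cost=150, card=150
  {E}: scan cost=60, card=60
  {CD}: card=11250; try (D,hash)→2700, (C,hash)→2700, (D,merge)→2850, (C,merge)→2850, (D,nl)→22650, (C,nl)→22650; best=2700 via (D,hash)
  {CE}: card=2250; try (E,hash)→1020, (C,merge)→1830, (E,merge)→1920, (C,hash)→2520, (C,nl)→9060, (E,nl)→9150; best=1020 via (E,hash)
  {CDE}: card=168750; try (D,hash)→5670, (E,hash)→14670, (D,merge)→31620, (E,merge)→171870, (D,nl)→338520, (E,nl)→677700; best=5670 via (D,hash)

5670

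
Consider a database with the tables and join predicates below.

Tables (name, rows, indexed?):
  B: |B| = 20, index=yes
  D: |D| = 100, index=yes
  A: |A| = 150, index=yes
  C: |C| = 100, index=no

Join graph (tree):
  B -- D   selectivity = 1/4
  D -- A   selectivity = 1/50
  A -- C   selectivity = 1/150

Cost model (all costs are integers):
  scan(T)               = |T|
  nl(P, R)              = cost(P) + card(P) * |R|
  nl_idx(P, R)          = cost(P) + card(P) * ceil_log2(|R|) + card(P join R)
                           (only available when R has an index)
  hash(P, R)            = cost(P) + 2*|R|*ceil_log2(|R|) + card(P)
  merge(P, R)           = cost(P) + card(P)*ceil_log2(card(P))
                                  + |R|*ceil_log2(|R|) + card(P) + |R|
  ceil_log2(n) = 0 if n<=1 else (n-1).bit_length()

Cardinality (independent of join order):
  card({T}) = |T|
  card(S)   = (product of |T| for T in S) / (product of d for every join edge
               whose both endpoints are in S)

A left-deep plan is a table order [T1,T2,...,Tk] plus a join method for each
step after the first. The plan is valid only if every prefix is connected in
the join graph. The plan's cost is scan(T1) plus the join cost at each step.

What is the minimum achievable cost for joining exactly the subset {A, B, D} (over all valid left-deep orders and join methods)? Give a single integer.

Selinger DP over subsets of {A,B,D}:
  {B}: scan cost=20, card=20
  {D}: scan cost=100, card=100
  {A}: scan cost=150, card=150
  {BD}: card=500; try (B,hash)→400, (D,nl_idx)→660, (D,merge)→940, (B,merge)→1020, (B,nl_idx)→1100, (D,hash)→1440 …(+2); best=400 via (B,hash)
  {AD}: card=300; try (A,nl_idx)→1200, (D,nl_idx)→1500, (D,hash)→1700, (A,merge)→2250, (D,merge)→2300, (A,hash)→2600 …(+2); best=1200 via (A,nl_idx)
  {ABD}: card=1500; try (B,hash)→1700, (A,hash)→3300, (B,nl_idx)→4200, (B,merge)→4320, (A,nl_idx)→5900, (A,merge)→6750 …(+2); best=1700 via (B,hash)

1700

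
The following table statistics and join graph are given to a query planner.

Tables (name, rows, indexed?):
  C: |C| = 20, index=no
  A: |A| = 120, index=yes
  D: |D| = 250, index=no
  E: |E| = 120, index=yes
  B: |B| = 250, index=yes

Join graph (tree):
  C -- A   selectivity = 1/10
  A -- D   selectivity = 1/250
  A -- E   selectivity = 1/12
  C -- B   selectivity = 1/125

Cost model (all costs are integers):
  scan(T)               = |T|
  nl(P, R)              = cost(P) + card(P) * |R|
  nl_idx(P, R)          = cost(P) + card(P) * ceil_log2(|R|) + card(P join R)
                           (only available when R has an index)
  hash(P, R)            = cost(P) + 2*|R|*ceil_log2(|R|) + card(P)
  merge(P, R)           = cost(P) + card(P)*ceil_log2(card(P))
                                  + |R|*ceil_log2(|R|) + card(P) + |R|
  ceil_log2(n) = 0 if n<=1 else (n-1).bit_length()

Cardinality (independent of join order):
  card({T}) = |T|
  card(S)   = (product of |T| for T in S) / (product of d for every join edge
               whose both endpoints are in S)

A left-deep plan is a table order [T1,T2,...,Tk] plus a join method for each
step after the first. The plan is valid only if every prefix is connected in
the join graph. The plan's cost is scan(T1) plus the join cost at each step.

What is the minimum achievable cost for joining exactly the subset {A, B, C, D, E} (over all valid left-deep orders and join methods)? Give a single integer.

Selinger DP over subsets of {A,B,C,D,E}:
  {C}: scan cost=20, card=20
  {A}: scan cost=120, card=120
  {D}: scan cost=250, card=250
  {E}: scan cost=120, card=120
  {B}: scan cost=250, card=250
  {AC}: card=240; try (A,nl_idx)→400, (C,hash)→440, (A,merge)→1100, (C,merge)→1200, (A,hash)→1720, (A,nl)→2420 …(+1); best=400 via (A,nl_idx)
  {BC}: card=40; try (B,nl_idx)→220, (C,hash)→700, (B,merge)→2390, (C,merge)→2620, (B,hash)→4040, (B,nl)→5020 …(+1); best=220 via (B,nl_idx)
  {AD}: card=120; try (A,nl_idx)→2120, (A,hash)→2180, (D,merge)→3330, (A,merge)→3460, (D,hash)→4240, (D,nl)→30120 …(+1); best=2120 via (A,nl_idx)
  {AE}: card=1200; try (E,hash)→1920, (A,hash)→1920, (E,merge)→2040, (A,merge)→2040, (E,nl_idx)→2160, (A,nl_idx)→2160 …(+2); best=1920 via (E,hash)
  {ACD}: card=240; try (C,hash)→2440, (C,merge)→3200, (C,nl)→4520, (D,hash)→4640, (D,merge)→4810, (D,nl)→60400; best=2440 via (C,hash)
  {ACE}: card=2400; try (E,hash)→2320, (C,hash)→3320, (E,merge)→3520, (E,nl_idx)→4480, (C,merge)→16440, (C,nl)→25920 …(+1); best=2320 via (E,hash)
  {ABC}: card=480; try (A,nl_idx)→980, (A,merge)→1460, (A,hash)→1940, (B,nl_idx)→2800, (B,hash)→4640, (B,merge)→4810 …(+2); best=980 via (A,nl_idx)
  {ADE}: card=1200; try (E,hash)→3920, (E,merge)→4040, (E,nl_idx)→4160, (D,hash)→7120, (E,nl)→16520, (D,merge)→18570 …(+1); best=3920 via (E,hash)
  {ACDE}: card=2400; try (E,hash)→4360, (C,hash)→5320, (E,merge)→5560, (E,nl_idx)→6520, (D,hash)→8720, (C,merge)→18440 …(+4); best=4360 via (E,hash)
  {ABCD}: card=480; try (B,nl_idx)→4840, (D,hash)→5460, (B,hash)→6680, (B,merge)→6850, (D,merge)→8030, (B,nl)→62440 …(+1); best=4840 via (B,nl_idx)
  {ABCE}: card=4800; try (E,hash)→3140, (E,merge)→6740, (B,hash)→8720, (E,nl_idx)→9140, (B,nl_idx)→26320, (B,merge)→35770 …(+2); best=3140 via (E,hash)
  {ABCDE}: card=4800; try (E,hash)→7000, (E,merge)→10600, (B,hash)→10760, (D,hash)→11940, (E,nl_idx)→13000, (B,nl_idx)→28360 …(+5); best=7000 via (E,hash)

7000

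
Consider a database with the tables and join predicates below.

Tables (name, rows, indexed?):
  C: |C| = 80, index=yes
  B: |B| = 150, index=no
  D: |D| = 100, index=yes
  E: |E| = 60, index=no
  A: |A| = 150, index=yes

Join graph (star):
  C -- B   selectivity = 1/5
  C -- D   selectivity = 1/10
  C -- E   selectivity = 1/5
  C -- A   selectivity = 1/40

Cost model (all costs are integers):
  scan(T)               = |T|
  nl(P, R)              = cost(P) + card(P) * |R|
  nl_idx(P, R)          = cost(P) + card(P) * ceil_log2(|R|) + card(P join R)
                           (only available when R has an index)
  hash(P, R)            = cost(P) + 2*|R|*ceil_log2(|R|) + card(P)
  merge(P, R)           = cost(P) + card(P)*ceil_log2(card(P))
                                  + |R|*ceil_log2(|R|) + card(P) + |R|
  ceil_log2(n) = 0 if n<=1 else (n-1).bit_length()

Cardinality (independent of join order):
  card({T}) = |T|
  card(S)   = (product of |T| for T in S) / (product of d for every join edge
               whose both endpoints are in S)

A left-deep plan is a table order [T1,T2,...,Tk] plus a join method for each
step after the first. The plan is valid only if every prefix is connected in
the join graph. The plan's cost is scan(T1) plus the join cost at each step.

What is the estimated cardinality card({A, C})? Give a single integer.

300

Tables in S: A(150), C(80)
Edges inside S: C-A(d=40)
numerator = 150 * 80 = 12000
denominator = 40 = 40
card(S) = 12000 / 40 = 300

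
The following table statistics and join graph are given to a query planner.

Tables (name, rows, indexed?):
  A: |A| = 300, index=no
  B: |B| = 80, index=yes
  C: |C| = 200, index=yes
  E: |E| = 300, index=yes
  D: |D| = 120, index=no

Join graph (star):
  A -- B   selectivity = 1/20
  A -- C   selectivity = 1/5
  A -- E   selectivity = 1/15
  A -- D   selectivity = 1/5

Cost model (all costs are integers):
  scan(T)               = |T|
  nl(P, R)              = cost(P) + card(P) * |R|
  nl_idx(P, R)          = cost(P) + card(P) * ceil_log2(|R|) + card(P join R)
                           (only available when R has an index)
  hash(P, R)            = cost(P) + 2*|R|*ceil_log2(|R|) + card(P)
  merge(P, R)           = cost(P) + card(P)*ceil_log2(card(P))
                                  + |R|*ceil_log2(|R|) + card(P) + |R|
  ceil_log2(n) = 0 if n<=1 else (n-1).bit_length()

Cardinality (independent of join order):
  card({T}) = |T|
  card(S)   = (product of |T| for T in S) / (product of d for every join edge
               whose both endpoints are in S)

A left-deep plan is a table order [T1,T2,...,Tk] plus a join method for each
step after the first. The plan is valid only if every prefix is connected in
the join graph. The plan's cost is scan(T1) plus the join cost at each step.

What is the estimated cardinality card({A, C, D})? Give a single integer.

Tables in S: A(300), C(200), D(120)
Edges inside S: A-C(d=5), A-D(d=5)
numerator = 300 * 200 * 120 = 7200000
denominator = 5 * 5 = 25
card(S) = 7200000 / 25 = 288000

288000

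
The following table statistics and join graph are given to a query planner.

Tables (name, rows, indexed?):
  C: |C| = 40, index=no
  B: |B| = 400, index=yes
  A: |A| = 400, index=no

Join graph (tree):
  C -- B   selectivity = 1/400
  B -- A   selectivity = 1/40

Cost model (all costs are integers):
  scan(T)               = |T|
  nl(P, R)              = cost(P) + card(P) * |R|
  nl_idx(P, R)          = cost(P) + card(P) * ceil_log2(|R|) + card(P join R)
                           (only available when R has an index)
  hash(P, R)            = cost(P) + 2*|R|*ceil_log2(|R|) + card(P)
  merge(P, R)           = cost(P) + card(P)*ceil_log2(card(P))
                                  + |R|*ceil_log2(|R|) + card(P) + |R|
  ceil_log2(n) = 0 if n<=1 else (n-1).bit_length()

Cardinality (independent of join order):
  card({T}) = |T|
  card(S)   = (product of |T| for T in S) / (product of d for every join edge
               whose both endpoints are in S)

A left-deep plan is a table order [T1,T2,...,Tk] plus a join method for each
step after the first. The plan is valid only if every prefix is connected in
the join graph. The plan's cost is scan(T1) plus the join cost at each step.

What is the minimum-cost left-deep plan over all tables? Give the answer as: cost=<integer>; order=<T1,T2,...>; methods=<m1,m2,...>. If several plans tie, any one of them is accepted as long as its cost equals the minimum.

cost=4720; order=C,B,A; methods=nl_idx,merge

Selinger DP (subsets sized 1..n):
  {C}: scan cost=40, card=40
  {B}: scan cost=400, card=400
  {A}: scan cost=400, card=400
  {BC}: card=40; try (B,nl_idx)→440, (C,hash)→1280, (B,merge)→4320, (C,merge)→4680, (B,hash)→7280, (B,nl)→16040 …(+1); best=440 via (B,nl_idx)
  {AB}: card=4000; try (B,hash)→8000, (B,nl_idx)→8000, (A,hash)→8000, (B,merge)→8400, (A,merge)→8400, (B,nl)→160400 …(+1); best=8000 via (B,hash)
  {ABC}: card=400; try (A,merge)→4720, (A,hash)→7680, (C,hash)→12480, (A,nl)→16440, (C,merge)→60280, (C,nl)→168000; best=4720 via (A,merge)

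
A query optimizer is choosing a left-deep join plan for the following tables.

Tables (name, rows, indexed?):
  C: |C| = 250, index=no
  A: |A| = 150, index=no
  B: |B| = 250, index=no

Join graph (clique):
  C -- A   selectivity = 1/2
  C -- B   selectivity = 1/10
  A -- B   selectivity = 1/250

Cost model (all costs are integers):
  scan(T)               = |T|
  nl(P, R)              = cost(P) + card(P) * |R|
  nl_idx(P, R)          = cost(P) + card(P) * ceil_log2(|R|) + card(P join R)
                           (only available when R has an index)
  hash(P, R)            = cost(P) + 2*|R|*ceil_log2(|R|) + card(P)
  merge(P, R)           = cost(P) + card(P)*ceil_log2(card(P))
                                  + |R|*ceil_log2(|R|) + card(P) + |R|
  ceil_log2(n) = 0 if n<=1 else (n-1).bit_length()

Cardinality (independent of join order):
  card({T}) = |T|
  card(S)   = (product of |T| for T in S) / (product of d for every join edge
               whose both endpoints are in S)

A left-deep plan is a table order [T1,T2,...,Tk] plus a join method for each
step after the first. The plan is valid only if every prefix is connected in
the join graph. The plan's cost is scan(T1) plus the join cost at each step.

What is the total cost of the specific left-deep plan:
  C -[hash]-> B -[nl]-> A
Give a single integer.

942000

step 1: scan C: cost=250, card=250
step 2: join B via hash
    card(P join B) = 250*250/(10) = 6250
    cost = 250 + 2*250*8 + 250 = 4500
step 3: join A via nl
    card(P join A) = 6250*150/(2*250) = 1875
    cost = 4500 + 6250*150 = 942000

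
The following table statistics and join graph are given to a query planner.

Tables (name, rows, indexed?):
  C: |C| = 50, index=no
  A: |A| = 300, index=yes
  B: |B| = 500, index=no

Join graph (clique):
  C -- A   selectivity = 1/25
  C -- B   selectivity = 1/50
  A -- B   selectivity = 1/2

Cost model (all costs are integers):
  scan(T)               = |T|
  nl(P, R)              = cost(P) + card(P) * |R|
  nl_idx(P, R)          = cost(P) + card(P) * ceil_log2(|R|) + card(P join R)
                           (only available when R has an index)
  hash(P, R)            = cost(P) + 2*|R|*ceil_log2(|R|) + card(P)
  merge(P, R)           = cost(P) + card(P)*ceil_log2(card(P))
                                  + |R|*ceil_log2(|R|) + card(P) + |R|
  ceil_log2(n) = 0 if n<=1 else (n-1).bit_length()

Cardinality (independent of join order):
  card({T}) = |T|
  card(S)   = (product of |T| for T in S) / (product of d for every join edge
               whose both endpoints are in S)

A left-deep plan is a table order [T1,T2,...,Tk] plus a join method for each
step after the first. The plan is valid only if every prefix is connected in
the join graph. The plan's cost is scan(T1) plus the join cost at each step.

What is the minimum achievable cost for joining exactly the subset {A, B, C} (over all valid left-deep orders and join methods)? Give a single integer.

7500

Selinger DP over subsets of {A,B,C}:
  {C}: scan cost=50, card=50
  {A}: scan cost=300, card=300
  {B}: scan cost=500, card=500
  {AC}: card=600; try (A,nl_idx)→1100, (C,hash)→1200, (A,merge)→3400, (C,merge)→3650, (A,hash)→5500, (A,nl)→15050 …(+1); best=1100 via (A,nl_idx)
  {BC}: card=500; try (C,hash)→1600, (B,merge)→5400, (C,merge)→5850, (B,hash)→9100, (B,nl)→25050, (C,nl)→25500; best=1600 via (C,hash)
  {AB}: card=75000; try (A,hash)→6400, (B,merge)→8300, (A,merge)→8500, (B,hash)→9600, (A,nl_idx)→80000, (B,nl)→150300 …(+1); best=6400 via (A,hash)
  {ABC}: card=3000; try (A,hash)→7500, (A,nl_idx)→9100, (A,merge)→9600, (B,hash)→10700, (B,merge)→12700, (C,hash)→82000 …(+4); best=7500 via (A,hash)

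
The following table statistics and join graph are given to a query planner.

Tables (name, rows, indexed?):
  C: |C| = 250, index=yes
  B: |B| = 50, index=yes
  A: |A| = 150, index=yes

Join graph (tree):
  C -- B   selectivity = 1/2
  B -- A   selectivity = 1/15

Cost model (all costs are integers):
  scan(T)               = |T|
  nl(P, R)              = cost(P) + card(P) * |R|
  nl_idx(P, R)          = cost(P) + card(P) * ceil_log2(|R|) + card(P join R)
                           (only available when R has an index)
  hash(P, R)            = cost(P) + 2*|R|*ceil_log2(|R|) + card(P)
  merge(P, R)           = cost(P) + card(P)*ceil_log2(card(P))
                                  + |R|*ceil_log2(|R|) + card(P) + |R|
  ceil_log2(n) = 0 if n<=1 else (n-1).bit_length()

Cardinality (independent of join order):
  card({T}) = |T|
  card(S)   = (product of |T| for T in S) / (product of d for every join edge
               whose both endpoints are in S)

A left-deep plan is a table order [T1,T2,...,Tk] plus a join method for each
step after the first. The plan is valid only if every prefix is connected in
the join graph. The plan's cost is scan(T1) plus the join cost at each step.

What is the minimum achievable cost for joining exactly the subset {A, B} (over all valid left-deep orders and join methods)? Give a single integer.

900

Selinger DP over subsets of {A,B}:
  {B}: scan cost=50, card=50
  {A}: scan cost=150, card=150
  {AB}: card=500; try (B,hash)→900, (A,nl_idx)→950, (B,nl_idx)→1550, (A,merge)→1750, (B,merge)→1850, (A,hash)→2500 …(+2); best=900 via (B,hash)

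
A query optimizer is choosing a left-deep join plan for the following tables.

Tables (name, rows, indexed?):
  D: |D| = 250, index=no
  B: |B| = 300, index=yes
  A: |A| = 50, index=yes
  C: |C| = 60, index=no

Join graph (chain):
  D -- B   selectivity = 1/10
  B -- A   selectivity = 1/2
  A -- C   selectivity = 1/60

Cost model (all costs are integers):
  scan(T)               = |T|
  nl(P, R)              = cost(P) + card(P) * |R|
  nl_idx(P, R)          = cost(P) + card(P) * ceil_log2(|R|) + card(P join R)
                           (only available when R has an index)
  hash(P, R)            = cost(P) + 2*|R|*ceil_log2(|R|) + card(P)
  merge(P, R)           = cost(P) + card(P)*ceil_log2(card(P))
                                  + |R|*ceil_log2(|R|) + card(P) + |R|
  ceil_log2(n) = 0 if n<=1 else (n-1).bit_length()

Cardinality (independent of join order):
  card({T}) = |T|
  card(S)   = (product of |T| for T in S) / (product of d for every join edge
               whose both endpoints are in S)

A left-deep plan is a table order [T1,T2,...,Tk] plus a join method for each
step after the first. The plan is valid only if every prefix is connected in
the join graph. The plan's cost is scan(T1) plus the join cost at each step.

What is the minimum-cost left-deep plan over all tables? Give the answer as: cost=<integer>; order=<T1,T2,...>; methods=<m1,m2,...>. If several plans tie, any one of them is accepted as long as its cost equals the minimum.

cost=15320; order=C,A,B,D; methods=nl_idx,merge,hash

Selinger DP (subsets sized 1..n):
  {D}: scan cost=250, card=250
  {B}: scan cost=300, card=300
  {A}: scan cost=50, card=50
  {C}: scan cost=60, card=60
  {BD}: card=7500; try (D,hash)→4600, (B,merge)→5500, (D,merge)→5550, (B,hash)→5900, (B,nl_idx)→10000, (B,nl)→75250 …(+1); best=4600 via (D,hash)
  {AB}: card=7500; try (A,hash)→1200, (B,merge)→3400, (A,merge)→3650, (B,hash)→5500, (B,nl_idx)→8000, (A,nl_idx)→9600 …(+2); best=1200 via (A,hash)
  {AC}: card=50; try (A,nl_idx)→470, (A,hash)→720, (C,hash)→820, (C,merge)→820, (A,merge)→830, (C,nl)→3050 …(+1); best=470 via (A,nl_idx)
  {ABD}: card=187500; try (D,hash)→12700, (A,hash)→12700, (D,merge)→108450, (A,merge)→109950, (A,nl_idx)→237100, (A,nl)→379600 …(+1); best=12700 via (D,hash)
  {ABC}: card=7500; try (B,merge)→3820, (B,hash)→5920, (B,nl_idx)→8420, (C,hash)→9420, (B,nl)→15470, (C,merge)→106620 …(+1); best=3820 via (B,merge)
  {ABCD}: card=187500; try (D,hash)→15320, (D,merge)→111070, (C,hash)→200920, (D,nl)→1878820, (C,merge)→3575620, (C,nl)→11262700; best=15320 via (D,hash)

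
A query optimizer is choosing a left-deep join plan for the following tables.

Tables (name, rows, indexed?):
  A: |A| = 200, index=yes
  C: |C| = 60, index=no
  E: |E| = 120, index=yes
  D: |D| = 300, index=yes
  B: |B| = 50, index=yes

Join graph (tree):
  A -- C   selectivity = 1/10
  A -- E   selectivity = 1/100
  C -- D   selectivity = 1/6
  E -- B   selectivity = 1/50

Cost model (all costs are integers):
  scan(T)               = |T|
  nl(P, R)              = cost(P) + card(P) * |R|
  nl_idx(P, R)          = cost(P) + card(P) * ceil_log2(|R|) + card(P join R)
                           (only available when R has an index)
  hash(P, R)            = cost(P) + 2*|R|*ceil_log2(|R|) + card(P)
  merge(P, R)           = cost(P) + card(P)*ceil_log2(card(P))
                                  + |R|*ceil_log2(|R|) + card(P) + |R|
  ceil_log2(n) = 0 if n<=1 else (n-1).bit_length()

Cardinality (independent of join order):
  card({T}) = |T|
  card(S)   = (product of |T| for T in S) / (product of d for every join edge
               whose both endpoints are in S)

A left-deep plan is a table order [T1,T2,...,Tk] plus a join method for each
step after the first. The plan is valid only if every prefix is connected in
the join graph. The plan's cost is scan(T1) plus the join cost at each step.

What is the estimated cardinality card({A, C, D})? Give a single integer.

60000

Tables in S: A(200), C(60), D(300)
Edges inside S: A-C(d=10), C-D(d=6)
numerator = 200 * 60 * 300 = 3600000
denominator = 10 * 6 = 60
card(S) = 3600000 / 60 = 60000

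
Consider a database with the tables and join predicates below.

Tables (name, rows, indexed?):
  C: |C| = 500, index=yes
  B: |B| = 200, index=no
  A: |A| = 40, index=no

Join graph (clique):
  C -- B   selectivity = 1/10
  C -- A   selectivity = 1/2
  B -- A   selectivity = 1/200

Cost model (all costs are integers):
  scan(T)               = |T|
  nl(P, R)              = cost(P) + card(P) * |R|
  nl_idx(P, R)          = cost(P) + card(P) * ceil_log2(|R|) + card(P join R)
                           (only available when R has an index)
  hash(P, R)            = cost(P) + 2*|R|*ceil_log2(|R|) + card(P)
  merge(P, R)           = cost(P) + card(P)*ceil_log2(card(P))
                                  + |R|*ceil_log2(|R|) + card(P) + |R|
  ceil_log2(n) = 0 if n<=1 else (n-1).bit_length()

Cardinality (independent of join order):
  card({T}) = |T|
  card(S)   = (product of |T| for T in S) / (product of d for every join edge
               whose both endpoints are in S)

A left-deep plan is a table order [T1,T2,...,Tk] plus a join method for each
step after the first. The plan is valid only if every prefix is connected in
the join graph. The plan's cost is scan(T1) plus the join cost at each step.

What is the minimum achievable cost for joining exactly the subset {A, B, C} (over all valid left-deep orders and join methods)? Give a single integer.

Selinger DP over subsets of {A,B,C}:
  {C}: scan cost=500, card=500
  {B}: scan cost=200, card=200
  {A}: scan cost=40, card=40
  {BC}: card=10000; try (B,hash)→4200, (C,merge)→7000, (B,merge)→7300, (C,hash)→9400, (C,nl_idx)→12000, (C,nl)→100200 …(+1); best=4200 via (B,hash)
  {AC}: card=10000; try (A,hash)→1480, (C,merge)→5320, (A,merge)→5780, (C,hash)→9080, (C,nl_idx)→10400, (C,nl)→20040 …(+1); best=1480 via (A,hash)
  {AB}: card=40; try (A,hash)→880, (B,merge)→2120, (A,merge)→2280, (B,hash)→3280, (B,nl)→8040, (A,nl)→8200; best=880 via (A,hash)
  {ABC}: card=1000; try (C,nl_idx)→2240, (C,merge)→6160, (C,hash)→9920, (B,hash)→14680, (A,hash)→14680, (C,nl)→20880 …(+4); best=2240 via (C,nl_idx)

2240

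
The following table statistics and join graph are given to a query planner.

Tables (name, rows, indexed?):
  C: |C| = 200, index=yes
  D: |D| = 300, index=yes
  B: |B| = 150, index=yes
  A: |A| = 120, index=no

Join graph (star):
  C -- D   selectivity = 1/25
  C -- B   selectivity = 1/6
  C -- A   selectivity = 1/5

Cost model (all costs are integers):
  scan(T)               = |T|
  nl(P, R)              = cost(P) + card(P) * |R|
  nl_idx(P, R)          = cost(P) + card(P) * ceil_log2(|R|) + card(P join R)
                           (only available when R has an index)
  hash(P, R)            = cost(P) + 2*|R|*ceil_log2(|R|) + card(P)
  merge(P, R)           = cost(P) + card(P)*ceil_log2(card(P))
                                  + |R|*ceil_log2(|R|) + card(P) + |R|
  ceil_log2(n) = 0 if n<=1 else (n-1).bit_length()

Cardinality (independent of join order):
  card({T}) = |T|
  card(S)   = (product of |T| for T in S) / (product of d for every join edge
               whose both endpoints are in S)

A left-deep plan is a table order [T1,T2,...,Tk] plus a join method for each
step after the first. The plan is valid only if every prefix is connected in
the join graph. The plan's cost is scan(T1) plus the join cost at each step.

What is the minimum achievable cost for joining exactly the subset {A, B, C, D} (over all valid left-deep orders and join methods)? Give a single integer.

67880

Selinger DP over subsets of {A,B,C,D}:
  {C}: scan cost=200, card=200
  {D}: scan cost=300, card=300
  {B}: scan cost=150, card=150
  {A}: scan cost=120, card=120
  {CD}: card=2400; try (C,hash)→3800, (D,nl_idx)→4400, (D,merge)→5000, (C,merge)→5100, (C,nl_idx)→5100, (D,hash)→5800 …(+2); best=3800 via (C,hash)
  {BC}: card=5000; try (B,hash)→2800, (C,merge)→3300, (B,merge)→3350, (C,hash)→3500, (C,nl_idx)→6350, (B,nl_idx)→6800 …(+2); best=2800 via (B,hash)
  {AC}: card=4800; try (A,hash)→2080, (C,merge)→2880, (A,merge)→2960, (C,hash)→3440, (C,nl_idx)→5880, (C,nl)→24120 …(+1); best=2080 via (A,hash)
  {BCD}: card=60000; try (B,hash)→8600, (D,hash)→13200, (B,merge)→36350, (D,merge)→75800, (B,nl_idx)→83000, (D,nl_idx)→107800 …(+2); best=8600 via (B,hash)
  {ACD}: card=57600; try (A,hash)→7880, (D,hash)→12280, (A,merge)→35960, (D,merge)→72280, (D,nl_idx)→102880, (A,nl)→291800 …(+1); best=7880 via (A,hash)
  {ABC}: card=120000; try (B,hash)→9280, (A,hash)→9480, (B,merge)→70630, (A,merge)→73760, (B,nl_idx)→160480, (A,nl)→602800 …(+1); best=9280 via (B,hash)
  {ABCD}: card=1440000; try (B,hash)→67880, (A,hash)→70280, (D,hash)→134680, (B,merge)→988430, (A,merge)→1029560, (B,nl_idx)→1908680 …(+5); best=67880 via (B,hash)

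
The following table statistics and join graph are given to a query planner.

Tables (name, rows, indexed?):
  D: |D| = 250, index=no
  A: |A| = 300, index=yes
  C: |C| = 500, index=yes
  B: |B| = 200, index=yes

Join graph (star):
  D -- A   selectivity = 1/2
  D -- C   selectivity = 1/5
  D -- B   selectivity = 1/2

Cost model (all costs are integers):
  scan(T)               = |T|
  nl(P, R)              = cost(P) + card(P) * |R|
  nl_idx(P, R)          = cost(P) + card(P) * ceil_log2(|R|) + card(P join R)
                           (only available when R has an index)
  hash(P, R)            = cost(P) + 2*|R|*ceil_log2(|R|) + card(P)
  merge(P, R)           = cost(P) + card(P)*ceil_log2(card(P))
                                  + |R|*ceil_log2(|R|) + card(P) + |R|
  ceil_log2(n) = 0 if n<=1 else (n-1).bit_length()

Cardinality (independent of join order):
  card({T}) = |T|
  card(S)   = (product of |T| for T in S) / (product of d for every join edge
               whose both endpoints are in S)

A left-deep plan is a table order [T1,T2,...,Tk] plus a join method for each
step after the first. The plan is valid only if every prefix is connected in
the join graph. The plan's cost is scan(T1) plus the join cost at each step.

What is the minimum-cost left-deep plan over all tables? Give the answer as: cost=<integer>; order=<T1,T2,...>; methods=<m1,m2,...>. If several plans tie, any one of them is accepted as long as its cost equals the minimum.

cost=2538600; order=C,D,B,A; methods=hash,hash,hash

Selinger DP (subsets sized 1..n):
  {D}: scan cost=250, card=250
  {A}: scan cost=300, card=300
  {C}: scan cost=500, card=500
  {B}: scan cost=200, card=200
  {AD}: card=37500; try (D,hash)→4600, (A,merge)→5500, (D,merge)→5550, (A,hash)→5900, (A,nl_idx)→40000, (A,nl)→75250 …(+1); best=4600 via (D,hash)
  {CD}: card=25000; try (D,hash)→5000, (C,merge)→7500, (D,merge)→7750, (C,hash)→9500, (C,nl_idx)→27500, (C,nl)→125250 …(+1); best=5000 via (D,hash)
  {BD}: card=25000; try (B,hash)→3700, (D,merge)→4250, (B,merge)→4300, (D,hash)→4400, (B,nl_idx)→27250, (D,nl)→50200 …(+1); best=3700 via (B,hash)
  {ACD}: card=3750000; try (A,hash)→35400, (C,hash)→51100, (A,merge)→408000, (C,merge)→647100, (A,nl_idx)→3980000, (C,nl_idx)→4092100 …(+2); best=35400 via (A,hash)
  {ABD}: card=3750000; try (A,hash)→34100, (B,hash)→45300, (A,merge)→406700, (B,merge)→643900, (A,nl_idx)→3978700, (B,nl_idx)→4054600 …(+2); best=34100 via (A,hash)
  {BCD}: card=2500000; try (B,hash)→33200, (C,hash)→37700, (B,merge)→406800, (C,merge)→408700, (B,nl_idx)→2705000, (C,nl_idx)→2728700 …(+2); best=33200 via (B,hash)
  {ABCD}: card=375000000; try (A,hash)→2538600, (B,hash)→3788600, (C,hash)→3793100, (A,merge)→57536200, (B,merge)→86287200, (C,merge)→86289100 …(+6); best=2538600 via (A,hash)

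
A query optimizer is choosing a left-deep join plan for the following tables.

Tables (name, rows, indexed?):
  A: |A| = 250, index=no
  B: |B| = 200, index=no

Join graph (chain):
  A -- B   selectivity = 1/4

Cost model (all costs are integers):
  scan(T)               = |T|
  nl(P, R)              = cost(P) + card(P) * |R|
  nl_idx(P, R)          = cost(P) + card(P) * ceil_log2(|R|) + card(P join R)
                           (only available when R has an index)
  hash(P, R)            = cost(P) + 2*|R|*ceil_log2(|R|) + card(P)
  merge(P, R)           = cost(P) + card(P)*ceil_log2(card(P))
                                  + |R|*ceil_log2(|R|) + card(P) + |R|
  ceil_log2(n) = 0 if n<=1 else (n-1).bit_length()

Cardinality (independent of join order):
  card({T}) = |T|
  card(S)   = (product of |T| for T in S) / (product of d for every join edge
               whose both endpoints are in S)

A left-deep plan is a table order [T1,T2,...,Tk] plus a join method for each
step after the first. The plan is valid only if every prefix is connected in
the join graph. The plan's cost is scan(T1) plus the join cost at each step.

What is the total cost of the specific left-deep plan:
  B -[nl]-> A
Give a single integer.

50200

step 1: scan B: cost=200, card=200
step 2: join A via nl
    card(P join A) = 200*250/(4) = 12500
    cost = 200 + 200*250 = 50200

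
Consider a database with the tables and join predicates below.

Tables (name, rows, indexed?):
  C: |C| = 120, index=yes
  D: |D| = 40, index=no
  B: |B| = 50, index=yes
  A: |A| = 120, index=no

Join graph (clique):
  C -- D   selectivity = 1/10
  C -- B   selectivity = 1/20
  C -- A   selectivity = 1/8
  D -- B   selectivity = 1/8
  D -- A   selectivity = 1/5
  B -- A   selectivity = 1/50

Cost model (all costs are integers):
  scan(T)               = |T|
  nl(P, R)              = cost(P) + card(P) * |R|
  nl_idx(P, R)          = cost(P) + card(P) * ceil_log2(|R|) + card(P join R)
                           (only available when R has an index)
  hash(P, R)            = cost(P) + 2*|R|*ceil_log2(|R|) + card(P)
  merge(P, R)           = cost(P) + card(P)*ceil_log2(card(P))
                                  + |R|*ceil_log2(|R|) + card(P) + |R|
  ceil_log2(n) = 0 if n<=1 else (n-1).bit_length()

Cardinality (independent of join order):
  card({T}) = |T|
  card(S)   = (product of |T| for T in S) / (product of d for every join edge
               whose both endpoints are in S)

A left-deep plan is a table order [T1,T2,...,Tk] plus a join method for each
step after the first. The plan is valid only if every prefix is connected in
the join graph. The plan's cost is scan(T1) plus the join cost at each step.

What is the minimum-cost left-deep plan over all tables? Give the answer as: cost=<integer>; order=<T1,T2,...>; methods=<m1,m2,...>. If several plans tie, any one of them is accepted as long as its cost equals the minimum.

cost=2289; order=A,B,D,C; methods=hash,hash,nl_idx

Selinger DP (subsets sized 1..n):
  {C}: scan cost=120, card=120
  {D}: scan cost=40, card=40
  {B}: scan cost=50, card=50
  {A}: scan cost=120, card=120
  {CD}: card=480; try (D,hash)→720, (C,nl_idx)→800, (C,merge)→1280, (D,merge)→1360, (C,hash)→1760, (C,nl)→4840 …(+1); best=720 via (D,hash)
  {BC}: card=300; try (C,nl_idx)→700, (B,hash)→840, (B,nl_idx)→1140, (C,merge)→1360, (B,merge)→1430, (C,hash)→1780 …(+2); best=700 via (C,nl_idx)
  {AC}: card=1800; try (C,hash)→1920, (A,hash)→1920, (C,merge)→2040, (A,merge)→2040, (C,nl_idx)→2760, (C,nl)→14520 …(+1); best=1920 via (C,hash)
  {BD}: card=250; try (B,nl_idx)→530, (D,hash)→580, (B,merge)→670, (D,merge)→680, (B,hash)→680, (B,nl)→2040 …(+1); best=530 via (B,nl_idx)
  {AD}: card=960; try (D,hash)→720, (A,merge)→1280, (D,merge)→1360, (A,hash)→1760, (A,nl)→4840, (D,nl)→4920; best=720 via (D,hash)
  {AB}: card=120; try (B,hash)→840, (B,nl_idx)→960, (A,merge)→1360, (B,merge)→1430, (A,hash)→1780, (A,nl)→6050 …(+1); best=840 via (B,hash)
  {BCD}: card=150; try (D,hash)→1480, (B,hash)→1800, (C,nl_idx)→2430, (C,hash)→2460, (C,merge)→3740, (B,nl_idx)→3750 …(+5); best=1480 via (D,hash)
  {ACD}: card=1440; try (A,hash)→2880, (C,hash)→3360, (D,hash)→4200, (A,merge)→6480, (C,nl_idx)→8880, (C,merge)→12240 …(+4); best=2880 via (A,hash)
  {ABC}: card=90; try (C,nl_idx)→1770, (C,hash)→2640, (A,hash)→2680, (C,merge)→2760, (B,hash)→4320, (A,merge)→4660 …(+5); best=1770 via (C,nl_idx)
  {ABD}: card=120; try (D,hash)→1440, (D,merge)→2080, (B,hash)→2280, (A,hash)→2460, (A,merge)→3740, (D,nl)→5640 …(+4); best=1440 via (D,hash)
  {ABCD}: card=9; try (C,nl_idx)→2289, (D,hash)→2340, (D,merge)→2770, (C,hash)→3240, (A,hash)→3310, (C,merge)→3360 …(+8); best=2289 via (C,nl_idx)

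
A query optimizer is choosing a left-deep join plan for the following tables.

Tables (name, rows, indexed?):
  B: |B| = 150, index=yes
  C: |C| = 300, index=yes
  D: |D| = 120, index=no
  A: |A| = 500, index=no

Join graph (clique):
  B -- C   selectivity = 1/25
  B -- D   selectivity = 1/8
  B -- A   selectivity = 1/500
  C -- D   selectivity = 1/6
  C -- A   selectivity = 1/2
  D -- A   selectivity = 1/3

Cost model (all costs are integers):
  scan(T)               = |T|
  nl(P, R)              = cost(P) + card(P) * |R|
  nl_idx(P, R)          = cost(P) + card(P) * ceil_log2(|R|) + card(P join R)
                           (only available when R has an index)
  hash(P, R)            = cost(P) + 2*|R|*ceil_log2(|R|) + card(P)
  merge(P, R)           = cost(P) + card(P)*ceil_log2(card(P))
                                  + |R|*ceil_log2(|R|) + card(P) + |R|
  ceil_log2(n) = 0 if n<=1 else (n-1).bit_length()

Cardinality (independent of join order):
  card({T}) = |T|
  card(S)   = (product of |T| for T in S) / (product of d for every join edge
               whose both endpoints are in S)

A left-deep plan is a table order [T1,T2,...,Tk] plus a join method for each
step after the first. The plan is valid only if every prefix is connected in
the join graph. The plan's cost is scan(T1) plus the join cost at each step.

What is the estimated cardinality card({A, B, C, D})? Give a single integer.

750

Tables in S: A(500), B(150), C(300), D(120)
Edges inside S: B-C(d=25), B-D(d=8), B-A(d=500), C-D(d=6), C-A(d=2), D-A(d=3)
numerator = 500 * 150 * 300 * 120 = 2700000000
denominator = 25 * 8 * 500 * 6 * 2 * 3 = 3600000
card(S) = 2700000000 / 3600000 = 750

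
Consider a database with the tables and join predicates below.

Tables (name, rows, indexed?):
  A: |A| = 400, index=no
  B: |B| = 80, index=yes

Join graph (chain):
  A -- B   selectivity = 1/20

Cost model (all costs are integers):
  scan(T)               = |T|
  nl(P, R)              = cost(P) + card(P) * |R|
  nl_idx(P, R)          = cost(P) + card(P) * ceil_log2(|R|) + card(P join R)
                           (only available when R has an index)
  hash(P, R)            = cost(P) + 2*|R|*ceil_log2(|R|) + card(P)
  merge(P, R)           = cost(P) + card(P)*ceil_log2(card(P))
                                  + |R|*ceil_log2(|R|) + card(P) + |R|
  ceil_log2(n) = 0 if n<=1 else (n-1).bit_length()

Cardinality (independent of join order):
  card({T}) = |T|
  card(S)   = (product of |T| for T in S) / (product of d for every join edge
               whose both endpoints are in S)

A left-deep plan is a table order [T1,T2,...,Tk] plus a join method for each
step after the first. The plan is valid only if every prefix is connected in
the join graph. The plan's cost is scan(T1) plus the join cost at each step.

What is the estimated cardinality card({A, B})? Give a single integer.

1600

Tables in S: A(400), B(80)
Edges inside S: A-B(d=20)
numerator = 400 * 80 = 32000
denominator = 20 = 20
card(S) = 32000 / 20 = 1600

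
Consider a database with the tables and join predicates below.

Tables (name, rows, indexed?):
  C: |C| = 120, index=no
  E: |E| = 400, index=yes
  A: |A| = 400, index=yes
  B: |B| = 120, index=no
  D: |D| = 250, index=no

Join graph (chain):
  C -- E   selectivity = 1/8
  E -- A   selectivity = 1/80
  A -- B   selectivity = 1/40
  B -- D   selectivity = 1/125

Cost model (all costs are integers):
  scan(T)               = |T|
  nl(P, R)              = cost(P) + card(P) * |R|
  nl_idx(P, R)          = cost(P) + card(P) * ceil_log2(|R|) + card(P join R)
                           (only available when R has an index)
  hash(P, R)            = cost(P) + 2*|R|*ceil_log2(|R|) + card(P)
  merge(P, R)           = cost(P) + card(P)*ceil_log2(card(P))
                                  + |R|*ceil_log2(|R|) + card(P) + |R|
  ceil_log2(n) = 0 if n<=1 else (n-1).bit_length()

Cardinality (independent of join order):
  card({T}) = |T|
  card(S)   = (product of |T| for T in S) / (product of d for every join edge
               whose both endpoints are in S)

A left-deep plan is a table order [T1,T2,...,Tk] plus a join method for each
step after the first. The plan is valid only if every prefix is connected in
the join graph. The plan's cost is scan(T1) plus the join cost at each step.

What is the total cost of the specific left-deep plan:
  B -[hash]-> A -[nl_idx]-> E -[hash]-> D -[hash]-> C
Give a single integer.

47920

step 1: scan B: cost=120, card=120
step 2: join A via hash
    card(P join A) = 120*400/(40) = 1200
    cost = 120 + 2*400*9 + 120 = 7440
step 3: join E via nl_idx
    card(P join E) = 1200*400/(80) = 6000
    cost = 7440 + 1200*9 + 6000 = 24240
step 4: join D via hash
    card(P join D) = 6000*250/(125) = 12000
    cost = 24240 + 2*250*8 + 6000 = 34240
step 5: join C via hash
    card(P join C) = 12000*120/(8) = 180000
    cost = 34240 + 2*120*7 + 12000 = 47920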